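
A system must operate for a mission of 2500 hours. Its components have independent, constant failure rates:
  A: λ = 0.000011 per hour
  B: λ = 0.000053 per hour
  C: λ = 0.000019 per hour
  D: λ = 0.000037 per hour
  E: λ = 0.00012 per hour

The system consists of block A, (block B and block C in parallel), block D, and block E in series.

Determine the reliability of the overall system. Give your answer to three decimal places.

R(A) = exp(−0.000011 × 2500) = 0.97287
R(B) = exp(−0.000053 × 2500) = 0.87590
R(C) = exp(−0.000019 × 2500) = 0.95361
R(D) = exp(−0.000037 × 2500) = 0.91165
R(E) = exp(−0.00012 × 2500) = 0.74082
Parallel (B and C): 1 − (1 − 0.87590)(1 − 0.95361) = 0.99424
Series (A, [0.99424], D, and E): 0.97287 × 0.99424 × 0.91165 × 0.74082 = 0.653

0.653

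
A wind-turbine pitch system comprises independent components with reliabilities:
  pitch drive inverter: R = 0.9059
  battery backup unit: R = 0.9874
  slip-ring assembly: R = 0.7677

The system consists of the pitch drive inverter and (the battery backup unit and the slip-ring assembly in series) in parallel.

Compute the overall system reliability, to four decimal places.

0.9772

Series (battery backup unit and slip-ring assembly): 0.987400 × 0.767700 = 0.758027
Parallel (pitch drive inverter and [0.758027]): 1 − (1 − 0.905900)(1 − 0.758027) = 0.9772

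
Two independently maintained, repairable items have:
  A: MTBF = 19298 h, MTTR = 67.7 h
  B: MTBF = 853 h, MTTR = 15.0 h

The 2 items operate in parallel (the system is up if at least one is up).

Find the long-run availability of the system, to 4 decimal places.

A(A) = MTBF/(MTBF+MTTR) = 19298/(19298+67.7) = 0.996504
A(B) = MTBF/(MTBF+MTTR) = 853/(853+15.0) = 0.982719
Parallel availability: 1 − (1 − 0.996504)(1 − 0.982719) = 0.9999

0.9999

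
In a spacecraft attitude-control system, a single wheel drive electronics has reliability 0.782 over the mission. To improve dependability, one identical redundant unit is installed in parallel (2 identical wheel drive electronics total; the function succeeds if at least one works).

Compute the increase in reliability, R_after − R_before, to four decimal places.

0.1705

R_before = 0.782
R_after = 1 − (1 − 0.782)^2 = 0.9525
ΔR = 0.9525 − 0.782 = 0.1705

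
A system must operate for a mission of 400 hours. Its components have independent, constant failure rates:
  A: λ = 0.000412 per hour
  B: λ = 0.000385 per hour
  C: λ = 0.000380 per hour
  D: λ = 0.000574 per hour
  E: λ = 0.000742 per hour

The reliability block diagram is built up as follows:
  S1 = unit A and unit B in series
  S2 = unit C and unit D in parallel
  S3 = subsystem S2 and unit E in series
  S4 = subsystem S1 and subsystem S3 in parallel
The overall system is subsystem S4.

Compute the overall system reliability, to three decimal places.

0.924

R(A) = exp(−0.000412 × 400) = 0.84806
R(B) = exp(−0.000385 × 400) = 0.85727
R(C) = exp(−0.000380 × 400) = 0.85899
R(D) = exp(−0.000574 × 400) = 0.79485
R(E) = exp(−0.000742 × 400) = 0.74319
Series (A and B): 0.84806 × 0.85727 = 0.72702
Parallel (C and D): 1 − (1 − 0.85899)(1 − 0.79485) = 0.97107
Series ([0.97107] and E): 0.97107 × 0.74319 = 0.72169
Parallel ([0.72702] and [0.72169]): 1 − (1 − 0.72702)(1 − 0.72169) = 0.924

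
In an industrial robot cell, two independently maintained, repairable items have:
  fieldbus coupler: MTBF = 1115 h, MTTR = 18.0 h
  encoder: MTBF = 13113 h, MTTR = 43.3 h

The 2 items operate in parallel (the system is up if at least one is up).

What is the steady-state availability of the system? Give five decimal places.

0.99995

A(fieldbus coupler) = MTBF/(MTBF+MTTR) = 1115/(1115+18.0) = 0.984113
A(encoder) = MTBF/(MTBF+MTTR) = 13113/(13113+43.3) = 0.996709
Parallel availability: 1 − (1 − 0.984113)(1 − 0.996709) = 0.99995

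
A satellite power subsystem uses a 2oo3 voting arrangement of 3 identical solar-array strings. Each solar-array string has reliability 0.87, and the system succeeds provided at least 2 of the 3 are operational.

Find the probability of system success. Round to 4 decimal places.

0.9537

R = Σ_{i=2}^{3} C(3,i) p^i (1−p)^{3−i} with p = 0.87
C(3,2)·0.87^2·0.13^1 = 0.295191
C(3,3)·0.87^3·0.13^0 = 0.658503
Sum = 0.9537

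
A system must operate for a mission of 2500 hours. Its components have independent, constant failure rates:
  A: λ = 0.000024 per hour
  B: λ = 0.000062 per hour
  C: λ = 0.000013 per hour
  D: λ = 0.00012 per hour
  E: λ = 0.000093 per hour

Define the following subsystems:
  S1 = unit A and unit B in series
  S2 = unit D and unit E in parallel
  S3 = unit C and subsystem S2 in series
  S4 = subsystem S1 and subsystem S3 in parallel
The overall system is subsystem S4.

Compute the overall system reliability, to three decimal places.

R(A) = exp(−0.000024 × 2500) = 0.94176
R(B) = exp(−0.000062 × 2500) = 0.85642
R(C) = exp(−0.000013 × 2500) = 0.96802
R(D) = exp(−0.00012 × 2500) = 0.74082
R(E) = exp(−0.000093 × 2500) = 0.79255
Series (A and B): 0.94176 × 0.85642 = 0.80654
Parallel (D and E): 1 − (1 − 0.74082)(1 − 0.79255) = 0.94623
Series (C and [0.94623]): 0.96802 × 0.94623 = 0.91597
Parallel ([0.80654] and [0.91597]): 1 − (1 − 0.80654)(1 − 0.91597) = 0.984

0.984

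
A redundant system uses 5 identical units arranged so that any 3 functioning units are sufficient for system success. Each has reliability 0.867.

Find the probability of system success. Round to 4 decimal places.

R = Σ_{i=3}^{5} C(5,i) p^i (1−p)^{5−i} with p = 0.867
C(5,3)·0.867^3·0.133^2 = 0.115282
C(5,4)·0.867^4·0.133^1 = 0.375749
C(5,5)·0.867^5·0.133^0 = 0.489887
Sum = 0.9809

0.9809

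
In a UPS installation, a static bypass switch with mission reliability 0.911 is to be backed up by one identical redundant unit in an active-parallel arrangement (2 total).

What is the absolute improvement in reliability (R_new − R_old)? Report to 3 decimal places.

R_before = 0.911
R_after = 1 − (1 − 0.911)^2 = 0.992
ΔR = 0.992 − 0.911 = 0.081

0.081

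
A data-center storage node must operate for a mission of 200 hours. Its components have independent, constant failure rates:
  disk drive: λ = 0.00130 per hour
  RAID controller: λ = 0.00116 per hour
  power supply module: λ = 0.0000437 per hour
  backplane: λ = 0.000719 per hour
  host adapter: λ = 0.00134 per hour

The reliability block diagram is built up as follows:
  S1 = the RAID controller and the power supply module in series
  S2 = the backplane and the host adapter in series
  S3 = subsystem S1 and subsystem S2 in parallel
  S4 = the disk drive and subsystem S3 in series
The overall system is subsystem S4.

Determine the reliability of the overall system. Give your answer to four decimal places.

0.7154

R(disk drive) = exp(−0.00130 × 200) = 0.771052
R(RAID controller) = exp(−0.00116 × 200) = 0.792946
R(power supply module) = exp(−0.0000437 × 200) = 0.991298
R(backplane) = exp(−0.000719 × 200) = 0.866061
R(host adapter) = exp(−0.00134 × 200) = 0.764908
Series (RAID controller and power supply module): 0.792946 × 0.991298 = 0.786046
Series (backplane and host adapter): 0.866061 × 0.764908 = 0.662457
Parallel ([0.786046] and [0.662457]): 1 − (1 − 0.786046)(1 − 0.662457) = 0.927781
Series (disk drive and [0.927781]): 0.771052 × 0.927781 = 0.7154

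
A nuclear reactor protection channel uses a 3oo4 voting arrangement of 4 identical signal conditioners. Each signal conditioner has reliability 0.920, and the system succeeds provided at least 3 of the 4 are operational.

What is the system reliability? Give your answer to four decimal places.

R = Σ_{i=3}^{4} C(4,i) p^i (1−p)^{4−i} with p = 0.920
C(4,3)·0.920^3·0.080^1 = 0.249180
C(4,4)·0.920^4·0.080^0 = 0.716393
Sum = 0.9656

0.9656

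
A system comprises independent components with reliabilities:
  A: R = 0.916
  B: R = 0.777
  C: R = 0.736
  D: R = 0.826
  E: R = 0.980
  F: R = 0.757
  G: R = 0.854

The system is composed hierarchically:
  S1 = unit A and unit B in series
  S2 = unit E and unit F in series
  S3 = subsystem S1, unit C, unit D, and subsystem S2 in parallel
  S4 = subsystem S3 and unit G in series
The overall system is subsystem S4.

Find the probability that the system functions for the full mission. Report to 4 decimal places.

0.8511

Series (A and B): 0.916000 × 0.777000 = 0.711732
Series (E and F): 0.980000 × 0.757000 = 0.741860
Parallel ([0.711732], C, D, and [0.741860]): 1 − (1 − 0.711732)(1 − 0.736000)(1 − 0.826000)(1 − 0.741860) = 0.996582
Series ([0.996582] and G): 0.996582 × 0.854000 = 0.8511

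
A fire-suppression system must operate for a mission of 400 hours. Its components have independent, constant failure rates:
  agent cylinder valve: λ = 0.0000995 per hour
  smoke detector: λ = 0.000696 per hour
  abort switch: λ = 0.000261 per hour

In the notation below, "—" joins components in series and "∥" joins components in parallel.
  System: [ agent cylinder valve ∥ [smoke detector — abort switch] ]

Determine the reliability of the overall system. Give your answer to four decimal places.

0.9876

R(agent cylinder valve) = exp(−0.0000995 × 400) = 0.960982
R(smoke detector) = exp(−0.000696 × 400) = 0.756994
R(abort switch) = exp(−0.000261 × 400) = 0.900865
Series (smoke detector and abort switch): 0.756994 × 0.900865 = 0.681949
Parallel (agent cylinder valve and [0.681949]): 1 − (1 − 0.960982)(1 − 0.681949) = 0.9876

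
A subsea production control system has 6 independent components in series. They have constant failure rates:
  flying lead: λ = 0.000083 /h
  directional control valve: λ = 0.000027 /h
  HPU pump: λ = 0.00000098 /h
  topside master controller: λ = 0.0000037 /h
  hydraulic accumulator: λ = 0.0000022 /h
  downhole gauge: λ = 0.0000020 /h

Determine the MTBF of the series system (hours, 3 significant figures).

Series of exponential components: λ_sys = Σ λ_i
λ_sys = 0.000083 + 0.000027 + 0.00000098 + 0.0000037 + 0.0000022 + 0.0000020 = 1.1888e-04 /h
MTBF = 1 / λ_sys = 8410 h

8410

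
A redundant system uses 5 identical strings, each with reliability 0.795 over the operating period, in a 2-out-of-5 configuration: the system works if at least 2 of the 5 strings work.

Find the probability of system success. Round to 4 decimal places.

0.9926

R = Σ_{i=2}^{5} C(5,i) p^i (1−p)^{5−i} with p = 0.795
C(5,2)·0.795^2·0.205^3 = 0.054450
C(5,3)·0.795^3·0.205^2 = 0.211159
C(5,4)·0.795^4·0.205^1 = 0.409442
C(5,5)·0.795^5·0.205^0 = 0.317567
Sum = 0.9926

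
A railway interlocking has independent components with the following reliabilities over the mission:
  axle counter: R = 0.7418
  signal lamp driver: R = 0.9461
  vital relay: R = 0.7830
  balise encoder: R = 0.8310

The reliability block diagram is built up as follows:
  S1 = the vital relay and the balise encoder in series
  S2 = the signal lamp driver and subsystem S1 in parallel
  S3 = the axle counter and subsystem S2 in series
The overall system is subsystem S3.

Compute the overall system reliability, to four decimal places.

Series (vital relay and balise encoder): 0.783000 × 0.831000 = 0.650673
Parallel (signal lamp driver and [0.650673]): 1 − (1 − 0.946100)(1 − 0.650673) = 0.981171
Series (axle counter and [0.981171]): 0.741800 × 0.981171 = 0.7278

0.7278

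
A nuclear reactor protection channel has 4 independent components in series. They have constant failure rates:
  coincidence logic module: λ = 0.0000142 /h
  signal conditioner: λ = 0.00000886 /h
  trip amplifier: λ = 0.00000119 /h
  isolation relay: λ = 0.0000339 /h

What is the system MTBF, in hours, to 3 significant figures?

17200

Series of exponential components: λ_sys = Σ λ_i
λ_sys = 0.0000142 + 0.00000886 + 0.00000119 + 0.0000339 = 5.8150e-05 /h
MTBF = 1 / λ_sys = 17200 h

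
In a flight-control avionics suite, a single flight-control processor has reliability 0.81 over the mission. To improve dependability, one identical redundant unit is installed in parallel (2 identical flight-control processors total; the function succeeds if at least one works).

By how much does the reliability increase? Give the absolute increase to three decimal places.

0.154

R_before = 0.81
R_after = 1 − (1 − 0.81)^2 = 0.964
ΔR = 0.964 − 0.81 = 0.154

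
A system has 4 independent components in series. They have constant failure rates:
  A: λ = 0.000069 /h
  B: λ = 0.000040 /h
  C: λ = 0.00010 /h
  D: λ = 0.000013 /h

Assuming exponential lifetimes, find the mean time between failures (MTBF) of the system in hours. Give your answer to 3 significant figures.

Series of exponential components: λ_sys = Σ λ_i
λ_sys = 0.000069 + 0.000040 + 0.00010 + 0.000013 = 2.2200e-04 /h
MTBF = 1 / λ_sys = 4500 h

4500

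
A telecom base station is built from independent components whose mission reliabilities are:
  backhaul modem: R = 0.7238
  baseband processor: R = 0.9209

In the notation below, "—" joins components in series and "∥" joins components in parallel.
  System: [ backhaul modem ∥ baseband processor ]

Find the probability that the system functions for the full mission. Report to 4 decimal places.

0.9782

Parallel (backhaul modem and baseband processor): 1 − (1 − 0.723800)(1 − 0.920900) = 0.9782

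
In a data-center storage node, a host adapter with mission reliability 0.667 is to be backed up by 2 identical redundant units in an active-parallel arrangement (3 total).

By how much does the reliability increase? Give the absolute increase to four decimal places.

0.2961

R_before = 0.667
R_after = 1 − (1 − 0.667)^3 = 0.9631
ΔR = 0.9631 − 0.667 = 0.2961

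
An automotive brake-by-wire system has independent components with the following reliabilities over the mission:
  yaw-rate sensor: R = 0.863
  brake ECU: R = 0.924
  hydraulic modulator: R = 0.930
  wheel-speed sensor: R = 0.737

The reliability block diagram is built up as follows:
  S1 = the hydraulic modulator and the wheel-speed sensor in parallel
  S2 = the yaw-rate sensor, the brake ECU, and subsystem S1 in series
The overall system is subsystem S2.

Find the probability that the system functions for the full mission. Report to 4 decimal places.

Parallel (hydraulic modulator and wheel-speed sensor): 1 − (1 − 0.930000)(1 − 0.737000) = 0.981590
Series (yaw-rate sensor, brake ECU, and [0.981590]): 0.863000 × 0.924000 × 0.981590 = 0.7827

0.7827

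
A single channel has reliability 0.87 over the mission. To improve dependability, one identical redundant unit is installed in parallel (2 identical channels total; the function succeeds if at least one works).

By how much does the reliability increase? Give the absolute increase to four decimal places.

R_before = 0.87
R_after = 1 − (1 − 0.87)^2 = 0.9831
ΔR = 0.9831 − 0.87 = 0.1131

0.1131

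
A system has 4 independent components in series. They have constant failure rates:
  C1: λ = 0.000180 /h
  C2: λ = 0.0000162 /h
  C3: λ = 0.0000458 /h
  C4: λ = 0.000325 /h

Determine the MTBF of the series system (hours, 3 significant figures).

1760

Series of exponential components: λ_sys = Σ λ_i
λ_sys = 0.000180 + 0.0000162 + 0.0000458 + 0.000325 = 5.6700e-04 /h
MTBF = 1 / λ_sys = 1760 h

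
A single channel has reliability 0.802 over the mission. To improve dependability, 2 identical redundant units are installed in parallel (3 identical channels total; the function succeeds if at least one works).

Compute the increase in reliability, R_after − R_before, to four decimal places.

0.1902

R_before = 0.802
R_after = 1 − (1 − 0.802)^3 = 0.9922
ΔR = 0.9922 − 0.802 = 0.1902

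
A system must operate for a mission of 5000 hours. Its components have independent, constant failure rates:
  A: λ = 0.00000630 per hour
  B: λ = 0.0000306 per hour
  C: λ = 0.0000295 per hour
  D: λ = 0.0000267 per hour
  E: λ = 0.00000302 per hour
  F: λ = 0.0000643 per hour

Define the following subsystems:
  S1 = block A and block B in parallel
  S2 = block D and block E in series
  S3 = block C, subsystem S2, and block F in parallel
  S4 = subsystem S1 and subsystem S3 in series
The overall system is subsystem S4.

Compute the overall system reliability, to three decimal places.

0.990

R(A) = exp(−0.00000630 × 5000) = 0.96899
R(B) = exp(−0.0000306 × 5000) = 0.85813
R(C) = exp(−0.0000295 × 5000) = 0.86286
R(D) = exp(−0.0000267 × 5000) = 0.87503
R(E) = exp(−0.00000302 × 5000) = 0.98501
R(F) = exp(−0.0000643 × 5000) = 0.72506
Parallel (A and B): 1 − (1 − 0.96899)(1 − 0.85813) = 0.99560
Series (D and E): 0.87503 × 0.98501 = 0.86191
Parallel (C, [0.86191], and F): 1 − (1 − 0.86286)(1 − 0.86191)(1 − 0.72506) = 0.99479
Series ([0.99560] and [0.99479]): 0.99560 × 0.99479 = 0.990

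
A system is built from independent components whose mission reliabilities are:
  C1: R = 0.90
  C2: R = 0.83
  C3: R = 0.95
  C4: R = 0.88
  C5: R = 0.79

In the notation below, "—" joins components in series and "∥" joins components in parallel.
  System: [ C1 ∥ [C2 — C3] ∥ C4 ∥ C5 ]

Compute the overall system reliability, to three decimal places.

Series (C2 and C3): 0.83000 × 0.95000 = 0.78850
Parallel (C1, [0.78850], C4, and C5): 1 − (1 − 0.90000)(1 − 0.78850)(1 − 0.88000)(1 − 0.79000) = 0.999

0.999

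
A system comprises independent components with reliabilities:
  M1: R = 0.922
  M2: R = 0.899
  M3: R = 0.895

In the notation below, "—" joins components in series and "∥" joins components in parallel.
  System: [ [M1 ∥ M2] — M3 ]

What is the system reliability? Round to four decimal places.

Parallel (M1 and M2): 1 − (1 − 0.922000)(1 − 0.899000) = 0.992122
Series ([0.992122] and M3): 0.992122 × 0.895000 = 0.8879

0.8879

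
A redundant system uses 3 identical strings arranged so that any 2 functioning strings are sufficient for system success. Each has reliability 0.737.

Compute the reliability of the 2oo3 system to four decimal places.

R = Σ_{i=2}^{3} C(3,i) p^i (1−p)^{3−i} with p = 0.737
C(3,2)·0.737^2·0.263^1 = 0.428560
C(3,3)·0.737^3·0.263^0 = 0.400316
Sum = 0.8289

0.8289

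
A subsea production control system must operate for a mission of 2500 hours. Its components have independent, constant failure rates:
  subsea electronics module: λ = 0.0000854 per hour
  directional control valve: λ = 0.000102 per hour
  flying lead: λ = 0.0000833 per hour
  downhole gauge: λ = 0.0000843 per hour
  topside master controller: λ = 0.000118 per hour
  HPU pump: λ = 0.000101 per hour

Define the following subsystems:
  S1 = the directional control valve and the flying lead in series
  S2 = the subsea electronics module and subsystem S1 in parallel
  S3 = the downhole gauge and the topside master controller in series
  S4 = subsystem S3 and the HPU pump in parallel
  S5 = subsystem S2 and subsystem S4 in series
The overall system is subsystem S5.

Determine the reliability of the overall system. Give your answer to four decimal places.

0.8465

R(subsea electronics module) = exp(−0.0000854 × 2500) = 0.807752
R(directional control valve) = exp(−0.000102 × 2500) = 0.774916
R(flying lead) = exp(−0.0000833 × 2500) = 0.812004
R(downhole gauge) = exp(−0.0000843 × 2500) = 0.809977
R(topside master controller) = exp(−0.000118 × 2500) = 0.744532
R(HPU pump) = exp(−0.000101 × 2500) = 0.776856
Series (directional control valve and flying lead): 0.774916 × 0.812004 = 0.629235
Parallel (subsea electronics module and [0.629235]): 1 − (1 − 0.807752)(1 − 0.629235) = 0.928721
Series (downhole gauge and topside master controller): 0.809977 × 0.744532 = 0.603054
Parallel ([0.603054] and HPU pump): 1 − (1 − 0.603054)(1 − 0.776856) = 0.911424
Series ([0.928721] and [0.911424]): 0.928721 × 0.911424 = 0.8465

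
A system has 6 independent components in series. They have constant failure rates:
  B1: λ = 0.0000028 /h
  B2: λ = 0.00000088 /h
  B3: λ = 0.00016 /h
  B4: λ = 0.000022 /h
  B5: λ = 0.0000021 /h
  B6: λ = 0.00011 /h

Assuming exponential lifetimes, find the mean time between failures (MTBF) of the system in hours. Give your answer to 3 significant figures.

3360

Series of exponential components: λ_sys = Σ λ_i
λ_sys = 0.0000028 + 0.00000088 + 0.00016 + 0.000022 + 0.0000021 + 0.00011 = 2.9778e-04 /h
MTBF = 1 / λ_sys = 3360 h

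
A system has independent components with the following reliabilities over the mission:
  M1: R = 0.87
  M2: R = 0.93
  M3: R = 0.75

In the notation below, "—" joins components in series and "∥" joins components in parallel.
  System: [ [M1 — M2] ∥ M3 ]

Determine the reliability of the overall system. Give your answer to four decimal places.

Series (M1 and M2): 0.870000 × 0.930000 = 0.809100
Parallel ([0.809100] and M3): 1 − (1 − 0.809100)(1 − 0.750000) = 0.9523

0.9523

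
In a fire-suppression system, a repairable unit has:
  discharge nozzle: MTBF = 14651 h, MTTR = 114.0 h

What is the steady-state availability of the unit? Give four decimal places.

0.9923

A(discharge nozzle) = MTBF/(MTBF+MTTR) = 14651/(14651+114.0) = 0.9923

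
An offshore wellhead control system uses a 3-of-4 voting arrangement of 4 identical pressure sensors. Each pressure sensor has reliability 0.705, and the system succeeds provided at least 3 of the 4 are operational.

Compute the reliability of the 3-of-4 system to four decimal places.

0.6605

R = Σ_{i=3}^{4} C(4,i) p^i (1−p)^{4−i} with p = 0.705
C(4,3)·0.705^3·0.295^1 = 0.413475
C(4,4)·0.705^4·0.295^0 = 0.247034
Sum = 0.6605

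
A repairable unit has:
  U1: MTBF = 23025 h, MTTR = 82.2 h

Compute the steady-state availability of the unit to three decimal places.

A(U1) = MTBF/(MTBF+MTTR) = 23025/(23025+82.2) = 0.996

0.996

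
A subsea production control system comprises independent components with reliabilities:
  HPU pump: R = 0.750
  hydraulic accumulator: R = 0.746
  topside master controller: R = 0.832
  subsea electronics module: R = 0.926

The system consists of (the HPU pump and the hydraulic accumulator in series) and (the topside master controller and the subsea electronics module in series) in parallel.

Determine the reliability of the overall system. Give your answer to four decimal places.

0.8989

Series (HPU pump and hydraulic accumulator): 0.750000 × 0.746000 = 0.559500
Series (topside master controller and subsea electronics module): 0.832000 × 0.926000 = 0.770432
Parallel ([0.559500] and [0.770432]): 1 − (1 − 0.559500)(1 − 0.770432) = 0.8989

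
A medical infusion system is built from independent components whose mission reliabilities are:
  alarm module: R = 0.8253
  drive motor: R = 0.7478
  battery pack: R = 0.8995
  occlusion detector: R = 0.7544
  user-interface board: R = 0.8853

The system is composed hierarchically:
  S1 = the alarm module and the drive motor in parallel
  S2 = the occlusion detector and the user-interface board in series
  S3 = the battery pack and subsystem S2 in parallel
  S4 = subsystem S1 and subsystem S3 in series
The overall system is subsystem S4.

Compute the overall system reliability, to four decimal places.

Parallel (alarm module and drive motor): 1 − (1 − 0.825300)(1 − 0.747800) = 0.955941
Series (occlusion detector and user-interface board): 0.754400 × 0.885300 = 0.667870
Parallel (battery pack and [0.667870]): 1 − (1 − 0.899500)(1 − 0.667870) = 0.966621
Series ([0.955941] and [0.966621]): 0.955941 × 0.966621 = 0.9240

0.9240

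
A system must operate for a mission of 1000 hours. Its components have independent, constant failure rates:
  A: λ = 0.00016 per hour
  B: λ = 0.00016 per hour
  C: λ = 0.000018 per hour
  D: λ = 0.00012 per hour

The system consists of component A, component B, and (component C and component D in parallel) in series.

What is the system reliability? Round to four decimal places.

R(A) = exp(−0.00016 × 1000) = 0.852144
R(B) = exp(−0.00016 × 1000) = 0.852144
R(C) = exp(−0.000018 × 1000) = 0.982161
R(D) = exp(−0.00012 × 1000) = 0.886920
Parallel (C and D): 1 − (1 − 0.982161)(1 − 0.886920) = 0.997983
Series (A, B, and [0.997983]): 0.852144 × 0.852144 × 0.997983 = 0.7247

0.7247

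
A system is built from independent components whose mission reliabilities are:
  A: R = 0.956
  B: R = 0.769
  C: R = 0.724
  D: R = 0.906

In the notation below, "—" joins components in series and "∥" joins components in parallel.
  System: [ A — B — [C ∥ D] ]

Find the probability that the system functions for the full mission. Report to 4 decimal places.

Parallel (C and D): 1 − (1 − 0.724000)(1 − 0.906000) = 0.974056
Series (A, B, and [0.974056]): 0.956000 × 0.769000 × 0.974056 = 0.7161

0.7161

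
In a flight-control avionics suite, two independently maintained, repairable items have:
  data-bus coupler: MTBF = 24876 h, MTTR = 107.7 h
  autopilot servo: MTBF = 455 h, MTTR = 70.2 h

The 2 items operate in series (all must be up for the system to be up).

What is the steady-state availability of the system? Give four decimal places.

A(data-bus coupler) = MTBF/(MTBF+MTTR) = 24876/(24876+107.7) = 0.995689
A(autopilot servo) = MTBF/(MTBF+MTTR) = 455/(455+70.2) = 0.866337
Series availability: 0.995689 × 0.866337 = 0.8626

0.8626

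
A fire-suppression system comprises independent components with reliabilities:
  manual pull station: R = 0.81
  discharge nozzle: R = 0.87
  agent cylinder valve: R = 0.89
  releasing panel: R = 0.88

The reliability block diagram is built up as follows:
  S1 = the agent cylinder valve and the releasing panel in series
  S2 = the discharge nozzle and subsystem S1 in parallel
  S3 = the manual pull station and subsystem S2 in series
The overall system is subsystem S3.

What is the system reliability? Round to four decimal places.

0.7872

Series (agent cylinder valve and releasing panel): 0.890000 × 0.880000 = 0.783200
Parallel (discharge nozzle and [0.783200]): 1 − (1 − 0.870000)(1 − 0.783200) = 0.971816
Series (manual pull station and [0.971816]): 0.810000 × 0.971816 = 0.7872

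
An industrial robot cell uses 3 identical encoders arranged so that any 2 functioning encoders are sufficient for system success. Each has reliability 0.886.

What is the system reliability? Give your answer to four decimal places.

R = Σ_{i=2}^{3} C(3,i) p^i (1−p)^{3−i} with p = 0.886
C(3,2)·0.886^2·0.114^1 = 0.268469
C(3,3)·0.886^3·0.114^0 = 0.695506
Sum = 0.9640

0.9640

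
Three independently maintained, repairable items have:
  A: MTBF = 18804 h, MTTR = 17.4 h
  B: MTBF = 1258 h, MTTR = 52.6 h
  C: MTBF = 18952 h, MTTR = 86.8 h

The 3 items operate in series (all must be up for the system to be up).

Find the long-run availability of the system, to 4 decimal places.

A(A) = MTBF/(MTBF+MTTR) = 18804/(18804+17.4) = 0.999076
A(B) = MTBF/(MTBF+MTTR) = 1258/(1258+52.6) = 0.959866
A(C) = MTBF/(MTBF+MTTR) = 18952/(18952+86.8) = 0.995441
Series availability: 0.999076 × 0.959866 × 0.995441 = 0.9546

0.9546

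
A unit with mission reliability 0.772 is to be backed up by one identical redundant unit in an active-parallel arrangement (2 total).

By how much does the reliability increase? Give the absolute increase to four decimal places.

0.1760

R_before = 0.772
R_after = 1 − (1 − 0.772)^2 = 0.9480
ΔR = 0.9480 − 0.772 = 0.1760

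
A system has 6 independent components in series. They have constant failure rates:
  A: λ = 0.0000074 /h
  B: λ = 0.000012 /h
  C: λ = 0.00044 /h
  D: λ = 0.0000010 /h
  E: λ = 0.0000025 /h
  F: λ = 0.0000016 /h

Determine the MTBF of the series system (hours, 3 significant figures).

Series of exponential components: λ_sys = Σ λ_i
λ_sys = 0.0000074 + 0.000012 + 0.00044 + 0.0000010 + 0.0000025 + 0.0000016 = 4.6450e-04 /h
MTBF = 1 / λ_sys = 2150 h

2150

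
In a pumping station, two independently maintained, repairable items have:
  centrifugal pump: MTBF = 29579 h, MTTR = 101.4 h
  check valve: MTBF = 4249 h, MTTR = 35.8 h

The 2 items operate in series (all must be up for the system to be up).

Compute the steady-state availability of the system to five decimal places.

0.98826

A(centrifugal pump) = MTBF/(MTBF+MTTR) = 29579/(29579+101.4) = 0.996584
A(check valve) = MTBF/(MTBF+MTTR) = 4249/(4249+35.8) = 0.991645
Series availability: 0.996584 × 0.991645 = 0.98826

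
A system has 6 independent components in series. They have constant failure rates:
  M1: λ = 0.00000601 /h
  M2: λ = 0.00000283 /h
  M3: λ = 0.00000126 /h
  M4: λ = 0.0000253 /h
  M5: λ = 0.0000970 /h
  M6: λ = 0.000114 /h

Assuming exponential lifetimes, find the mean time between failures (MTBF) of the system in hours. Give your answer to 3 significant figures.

Series of exponential components: λ_sys = Σ λ_i
λ_sys = 0.00000601 + 0.00000283 + 0.00000126 + 0.0000253 + 0.0000970 + 0.000114 = 2.4640e-04 /h
MTBF = 1 / λ_sys = 4060 h

4060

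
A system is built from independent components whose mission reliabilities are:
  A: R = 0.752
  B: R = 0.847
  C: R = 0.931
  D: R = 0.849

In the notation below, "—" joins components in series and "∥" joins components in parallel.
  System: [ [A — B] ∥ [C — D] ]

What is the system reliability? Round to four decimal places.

Series (A and B): 0.752000 × 0.847000 = 0.636944
Series (C and D): 0.931000 × 0.849000 = 0.790419
Parallel ([0.636944] and [0.790419]): 1 − (1 − 0.636944)(1 − 0.790419) = 0.9239

0.9239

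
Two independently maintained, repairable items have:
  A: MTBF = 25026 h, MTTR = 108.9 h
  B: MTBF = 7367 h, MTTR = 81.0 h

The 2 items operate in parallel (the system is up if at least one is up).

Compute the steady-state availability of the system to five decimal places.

0.99995

A(A) = MTBF/(MTBF+MTTR) = 25026/(25026+108.9) = 0.995667
A(B) = MTBF/(MTBF+MTTR) = 7367/(7367+81.0) = 0.989125
Parallel availability: 1 − (1 − 0.995667)(1 − 0.989125) = 0.99995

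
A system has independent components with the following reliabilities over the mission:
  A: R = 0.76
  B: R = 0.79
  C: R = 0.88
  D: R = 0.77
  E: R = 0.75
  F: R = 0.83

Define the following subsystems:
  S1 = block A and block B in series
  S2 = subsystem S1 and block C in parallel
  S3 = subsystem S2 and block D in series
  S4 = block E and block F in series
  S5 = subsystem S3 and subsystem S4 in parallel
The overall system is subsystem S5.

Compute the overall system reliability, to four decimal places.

Series (A and B): 0.760000 × 0.790000 = 0.600400
Parallel ([0.600400] and C): 1 − (1 − 0.600400)(1 − 0.880000) = 0.952048
Series ([0.952048] and D): 0.952048 × 0.770000 = 0.733077
Series (E and F): 0.750000 × 0.830000 = 0.622500
Parallel ([0.733077] and [0.622500]): 1 − (1 − 0.733077)(1 − 0.622500) = 0.8992

0.8992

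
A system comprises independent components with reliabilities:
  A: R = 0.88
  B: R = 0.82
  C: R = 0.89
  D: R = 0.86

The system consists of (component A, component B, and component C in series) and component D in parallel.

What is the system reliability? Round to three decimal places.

Series (A, B, and C): 0.88000 × 0.82000 × 0.89000 = 0.64222
Parallel ([0.64222] and D): 1 − (1 − 0.64222)(1 − 0.86000) = 0.950

0.950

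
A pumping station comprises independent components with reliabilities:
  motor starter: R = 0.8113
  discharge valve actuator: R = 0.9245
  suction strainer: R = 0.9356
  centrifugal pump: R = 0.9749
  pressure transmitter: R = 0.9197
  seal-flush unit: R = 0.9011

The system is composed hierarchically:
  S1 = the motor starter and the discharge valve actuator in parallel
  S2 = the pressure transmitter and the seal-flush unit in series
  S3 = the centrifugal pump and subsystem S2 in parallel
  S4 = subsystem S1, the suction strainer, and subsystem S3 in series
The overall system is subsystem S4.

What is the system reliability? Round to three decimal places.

0.918

Parallel (motor starter and discharge valve actuator): 1 − (1 − 0.81130)(1 − 0.92450) = 0.98575
Series (pressure transmitter and seal-flush unit): 0.91970 × 0.90110 = 0.82874
Parallel (centrifugal pump and [0.82874]): 1 − (1 − 0.97490)(1 − 0.82874) = 0.99570
Series ([0.98575], suction strainer, and [0.99570]): 0.98575 × 0.93560 × 0.99570 = 0.918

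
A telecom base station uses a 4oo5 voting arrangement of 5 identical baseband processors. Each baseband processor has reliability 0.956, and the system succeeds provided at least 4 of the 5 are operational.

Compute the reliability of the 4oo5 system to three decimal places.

R = Σ_{i=4}^{5} C(5,i) p^i (1−p)^{5−i} with p = 0.956
C(5,4)·0.956^4·0.044^1 = 0.18376
C(5,5)·0.956^5·0.044^0 = 0.79853
Sum = 0.982

0.982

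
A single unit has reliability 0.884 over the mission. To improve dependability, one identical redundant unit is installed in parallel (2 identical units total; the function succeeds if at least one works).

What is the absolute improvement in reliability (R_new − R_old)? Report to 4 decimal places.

0.1025

R_before = 0.884
R_after = 1 − (1 − 0.884)^2 = 0.9865
ΔR = 0.9865 − 0.884 = 0.1025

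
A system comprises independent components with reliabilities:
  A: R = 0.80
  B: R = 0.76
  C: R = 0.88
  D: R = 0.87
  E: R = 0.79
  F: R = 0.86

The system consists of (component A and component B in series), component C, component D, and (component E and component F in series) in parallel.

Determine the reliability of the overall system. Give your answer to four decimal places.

Series (A and B): 0.800000 × 0.760000 = 0.608000
Series (E and F): 0.790000 × 0.860000 = 0.679400
Parallel ([0.608000], C, D, and [0.679400]): 1 − (1 − 0.608000)(1 − 0.880000)(1 − 0.870000)(1 − 0.679400) = 0.9980

0.9980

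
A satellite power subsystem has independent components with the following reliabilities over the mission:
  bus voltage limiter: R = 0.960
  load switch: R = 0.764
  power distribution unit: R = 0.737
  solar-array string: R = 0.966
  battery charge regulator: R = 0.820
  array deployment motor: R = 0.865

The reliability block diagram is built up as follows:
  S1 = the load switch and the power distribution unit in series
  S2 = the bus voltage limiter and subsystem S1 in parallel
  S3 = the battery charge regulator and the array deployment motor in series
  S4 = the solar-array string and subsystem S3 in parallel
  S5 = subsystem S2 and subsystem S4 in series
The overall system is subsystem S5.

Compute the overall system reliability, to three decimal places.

Series (load switch and power distribution unit): 0.76400 × 0.73700 = 0.56307
Parallel (bus voltage limiter and [0.56307]): 1 − (1 − 0.96000)(1 − 0.56307) = 0.98252
Series (battery charge regulator and array deployment motor): 0.82000 × 0.86500 = 0.70930
Parallel (solar-array string and [0.70930]): 1 − (1 − 0.96600)(1 − 0.70930) = 0.99012
Series ([0.98252] and [0.99012]): 0.98252 × 0.99012 = 0.973

0.973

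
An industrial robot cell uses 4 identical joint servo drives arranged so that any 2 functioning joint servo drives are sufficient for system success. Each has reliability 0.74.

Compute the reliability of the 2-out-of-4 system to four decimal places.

R = Σ_{i=2}^{4} C(4,i) p^i (1−p)^{4−i} with p = 0.74
C(4,2)·0.74^2·0.26^2 = 0.222107
C(4,3)·0.74^3·0.26^1 = 0.421433
C(4,4)·0.74^4·0.26^0 = 0.299866
Sum = 0.9434

0.9434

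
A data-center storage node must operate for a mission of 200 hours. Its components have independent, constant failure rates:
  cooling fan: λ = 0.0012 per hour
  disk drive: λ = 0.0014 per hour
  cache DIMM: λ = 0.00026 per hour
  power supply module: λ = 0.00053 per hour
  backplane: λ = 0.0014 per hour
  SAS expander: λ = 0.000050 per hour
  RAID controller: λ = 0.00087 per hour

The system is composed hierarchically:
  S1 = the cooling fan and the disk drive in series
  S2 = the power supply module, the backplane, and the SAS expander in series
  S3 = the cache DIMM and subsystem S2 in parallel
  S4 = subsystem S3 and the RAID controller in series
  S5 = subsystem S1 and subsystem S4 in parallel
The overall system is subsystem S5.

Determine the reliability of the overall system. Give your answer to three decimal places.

0.930

R(cooling fan) = exp(−0.0012 × 200) = 0.78663
R(disk drive) = exp(−0.0014 × 200) = 0.75578
R(cache DIMM) = exp(−0.00026 × 200) = 0.94933
R(power supply module) = exp(−0.00053 × 200) = 0.89942
R(backplane) = exp(−0.0014 × 200) = 0.75578
R(SAS expander) = exp(−0.000050 × 200) = 0.99005
R(RAID controller) = exp(−0.00087 × 200) = 0.84030
Series (cooling fan and disk drive): 0.78663 × 0.75578 = 0.59452
Series (power supply module, backplane, and SAS expander): 0.89942 × 0.75578 × 0.99005 = 0.67300
Parallel (cache DIMM and [0.67300]): 1 − (1 − 0.94933)(1 − 0.67300) = 0.98343
Series ([0.98343] and RAID controller): 0.98343 × 0.84030 = 0.82638
Parallel ([0.59452] and [0.82638]): 1 − (1 − 0.59452)(1 − 0.82638) = 0.930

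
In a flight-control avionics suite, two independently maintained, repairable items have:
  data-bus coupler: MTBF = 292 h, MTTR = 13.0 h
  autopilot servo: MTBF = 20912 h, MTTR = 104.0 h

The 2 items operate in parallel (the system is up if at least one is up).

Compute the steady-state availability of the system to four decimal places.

A(data-bus coupler) = MTBF/(MTBF+MTTR) = 292/(292+13.0) = 0.957377
A(autopilot servo) = MTBF/(MTBF+MTTR) = 20912/(20912+104.0) = 0.995051
Parallel availability: 1 − (1 − 0.957377)(1 − 0.995051) = 0.9998

0.9998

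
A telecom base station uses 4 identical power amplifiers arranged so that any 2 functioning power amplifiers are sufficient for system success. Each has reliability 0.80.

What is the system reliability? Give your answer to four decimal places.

R = Σ_{i=2}^{4} C(4,i) p^i (1−p)^{4−i} with p = 0.80
C(4,2)·0.80^2·0.20^2 = 0.153600
C(4,3)·0.80^3·0.20^1 = 0.409600
C(4,4)·0.80^4·0.20^0 = 0.409600
Sum = 0.9728

0.9728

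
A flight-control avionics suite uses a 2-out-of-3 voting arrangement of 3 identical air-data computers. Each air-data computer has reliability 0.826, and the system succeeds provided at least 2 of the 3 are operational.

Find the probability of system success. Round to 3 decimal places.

0.920

R = Σ_{i=2}^{3} C(3,i) p^i (1−p)^{3−i} with p = 0.826
C(3,2)·0.826^2·0.174^1 = 0.35615
C(3,3)·0.826^3·0.174^0 = 0.56356
Sum = 0.920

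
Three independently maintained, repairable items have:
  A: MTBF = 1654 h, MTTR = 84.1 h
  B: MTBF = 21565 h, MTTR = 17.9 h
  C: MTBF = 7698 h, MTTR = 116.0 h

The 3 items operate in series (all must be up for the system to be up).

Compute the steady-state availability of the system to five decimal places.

0.93671

A(A) = MTBF/(MTBF+MTTR) = 1654/(1654+84.1) = 0.951614
A(B) = MTBF/(MTBF+MTTR) = 21565/(21565+17.9) = 0.999171
A(C) = MTBF/(MTBF+MTTR) = 7698/(7698+116.0) = 0.985155
Series availability: 0.951614 × 0.999171 × 0.985155 = 0.93671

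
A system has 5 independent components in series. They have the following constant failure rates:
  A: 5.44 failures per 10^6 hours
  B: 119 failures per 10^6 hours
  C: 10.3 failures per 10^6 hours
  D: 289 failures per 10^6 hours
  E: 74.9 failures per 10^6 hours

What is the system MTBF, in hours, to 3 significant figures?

Series of exponential components: λ_sys = Σ λ_i
λ_sys = 0.00000544 + 0.000119 + 0.0000103 + 0.000289 + 0.0000749 = 4.9864e-04 /h
MTBF = 1 / λ_sys = 2010 h

2010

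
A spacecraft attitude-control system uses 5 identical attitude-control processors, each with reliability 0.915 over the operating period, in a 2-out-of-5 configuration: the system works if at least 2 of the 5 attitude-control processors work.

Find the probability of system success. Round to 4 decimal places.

0.9998

R = Σ_{i=2}^{5} C(5,i) p^i (1−p)^{5−i} with p = 0.915
C(5,2)·0.915^2·0.085^3 = 0.005142
C(5,3)·0.915^3·0.085^2 = 0.055348
C(5,4)·0.915^4·0.085^1 = 0.297902
C(5,5)·0.915^5·0.085^0 = 0.641365
Sum = 0.9998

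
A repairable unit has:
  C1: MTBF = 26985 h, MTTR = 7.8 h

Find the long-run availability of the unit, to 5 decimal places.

0.99971

A(C1) = MTBF/(MTBF+MTTR) = 26985/(26985+7.8) = 0.99971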